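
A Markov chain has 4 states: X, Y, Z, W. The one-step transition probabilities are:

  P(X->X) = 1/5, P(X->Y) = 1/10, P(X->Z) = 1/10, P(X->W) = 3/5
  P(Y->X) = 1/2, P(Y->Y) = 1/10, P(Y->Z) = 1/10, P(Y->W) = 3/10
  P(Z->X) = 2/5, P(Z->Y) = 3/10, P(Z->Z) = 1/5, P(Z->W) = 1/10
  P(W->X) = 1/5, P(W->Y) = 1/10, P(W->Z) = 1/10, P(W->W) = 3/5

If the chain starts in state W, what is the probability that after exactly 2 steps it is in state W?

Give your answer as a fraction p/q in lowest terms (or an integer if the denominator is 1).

Computing P^2 by repeated multiplication:
P^1 =
  X: [1/5, 1/10, 1/10, 3/5]
  Y: [1/2, 1/10, 1/10, 3/10]
  Z: [2/5, 3/10, 1/5, 1/10]
  W: [1/5, 1/10, 1/10, 3/5]
P^2 =
  X: [1/4, 3/25, 11/100, 13/25]
  Y: [1/4, 3/25, 11/100, 13/25]
  Z: [33/100, 7/50, 3/25, 41/100]
  W: [1/4, 3/25, 11/100, 13/25]

(P^2)[W -> W] = 13/25

Answer: 13/25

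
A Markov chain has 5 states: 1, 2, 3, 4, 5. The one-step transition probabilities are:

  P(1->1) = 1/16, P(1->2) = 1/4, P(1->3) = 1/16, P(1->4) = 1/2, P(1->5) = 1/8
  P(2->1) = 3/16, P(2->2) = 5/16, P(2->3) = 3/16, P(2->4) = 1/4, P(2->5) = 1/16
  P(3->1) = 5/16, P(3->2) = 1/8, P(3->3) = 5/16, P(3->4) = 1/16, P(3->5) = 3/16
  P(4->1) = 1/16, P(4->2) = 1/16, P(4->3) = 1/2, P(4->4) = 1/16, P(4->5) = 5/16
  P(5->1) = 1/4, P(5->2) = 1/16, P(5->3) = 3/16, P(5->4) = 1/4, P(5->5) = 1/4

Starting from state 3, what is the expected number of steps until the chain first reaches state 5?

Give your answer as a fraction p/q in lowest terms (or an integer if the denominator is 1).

Answer: 74528/13153

Derivation:
Let h_i = expected steps to first reach 5 from state i.
Boundary: h_5 = 0.
First-step equations for the other states:
  h_1 = 1 + 1/16*h_1 + 1/4*h_2 + 1/16*h_3 + 1/2*h_4 + 1/8*h_5
  h_2 = 1 + 3/16*h_1 + 5/16*h_2 + 3/16*h_3 + 1/4*h_4 + 1/16*h_5
  h_3 = 1 + 5/16*h_1 + 1/8*h_2 + 5/16*h_3 + 1/16*h_4 + 3/16*h_5
  h_4 = 1 + 1/16*h_1 + 1/16*h_2 + 1/2*h_3 + 1/16*h_4 + 5/16*h_5

Substituting h_5 = 0 and rearranging gives the linear system (I - Q) h = 1:
  [15/16, -1/4, -1/16, -1/2] . (h_1, h_2, h_3, h_4) = 1
  [-3/16, 11/16, -3/16, -1/4] . (h_1, h_2, h_3, h_4) = 1
  [-5/16, -1/8, 11/16, -1/16] . (h_1, h_2, h_3, h_4) = 1
  [-1/16, -1/16, -1/2, 15/16] . (h_1, h_2, h_3, h_4) = 1

Solving yields:
  h_1 = 10800/1879
  h_2 = 83488/13153
  h_3 = 74528/13153
  h_4 = 64384/13153

Starting state is 3, so the expected hitting time is h_3 = 74528/13153.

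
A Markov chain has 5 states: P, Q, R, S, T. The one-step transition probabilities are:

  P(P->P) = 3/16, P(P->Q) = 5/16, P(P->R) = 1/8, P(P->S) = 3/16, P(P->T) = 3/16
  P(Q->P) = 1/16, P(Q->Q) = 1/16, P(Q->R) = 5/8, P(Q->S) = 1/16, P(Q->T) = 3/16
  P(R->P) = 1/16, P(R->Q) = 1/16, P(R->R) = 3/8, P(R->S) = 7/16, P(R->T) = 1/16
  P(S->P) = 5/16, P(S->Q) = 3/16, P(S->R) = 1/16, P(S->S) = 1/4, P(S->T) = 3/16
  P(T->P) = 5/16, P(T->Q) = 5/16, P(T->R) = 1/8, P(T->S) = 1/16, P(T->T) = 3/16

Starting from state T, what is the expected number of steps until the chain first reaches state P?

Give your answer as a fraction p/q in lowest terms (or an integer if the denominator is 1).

Answer: 134/27

Derivation:
Let h_i = expected steps to first reach P from state i.
Boundary: h_P = 0.
First-step equations for the other states:
  h_Q = 1 + 1/16*h_P + 1/16*h_Q + 5/8*h_R + 1/16*h_S + 3/16*h_T
  h_R = 1 + 1/16*h_P + 1/16*h_Q + 3/8*h_R + 7/16*h_S + 1/16*h_T
  h_S = 1 + 5/16*h_P + 3/16*h_Q + 1/16*h_R + 1/4*h_S + 3/16*h_T
  h_T = 1 + 5/16*h_P + 5/16*h_Q + 1/8*h_R + 1/16*h_S + 3/16*h_T

Substituting h_P = 0 and rearranging gives the linear system (I - Q) h = 1:
  [15/16, -5/8, -1/16, -3/16] . (h_Q, h_R, h_S, h_T) = 1
  [-1/16, 5/8, -7/16, -1/16] . (h_Q, h_R, h_S, h_T) = 1
  [-3/16, -1/16, 3/4, -3/16] . (h_Q, h_R, h_S, h_T) = 1
  [-5/16, -1/8, -1/16, 13/16] . (h_Q, h_R, h_S, h_T) = 1

Solving yields:
  h_Q = 172/27
  h_R = 6
  h_S = 14/3
  h_T = 134/27

Starting state is T, so the expected hitting time is h_T = 134/27.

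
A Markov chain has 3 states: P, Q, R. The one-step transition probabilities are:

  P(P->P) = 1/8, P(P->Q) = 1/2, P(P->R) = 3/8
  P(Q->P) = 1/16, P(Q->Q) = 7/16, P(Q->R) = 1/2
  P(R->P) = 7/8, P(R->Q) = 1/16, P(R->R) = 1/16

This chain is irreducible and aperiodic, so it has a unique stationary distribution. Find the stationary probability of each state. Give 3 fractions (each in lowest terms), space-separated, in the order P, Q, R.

The stationary distribution satisfies pi = pi * P, i.e.:
  pi_P = 1/8*pi_P + 1/16*pi_Q + 7/8*pi_R
  pi_Q = 1/2*pi_P + 7/16*pi_Q + 1/16*pi_R
  pi_R = 3/8*pi_P + 1/2*pi_Q + 1/16*pi_R
with normalization: pi_P + pi_Q + pi_R = 1.

Using the first 2 balance equations plus normalization, the linear system A*pi = b is:
  [-7/8, 1/16, 7/8] . pi = 0
  [1/2, -9/16, 1/16] . pi = 0
  [1, 1, 1] . pi = 1

Solving yields:
  pi_P = 127/371
  pi_Q = 18/53
  pi_R = 118/371

Verification (pi * P):
  127/371*1/8 + 18/53*1/16 + 118/371*7/8 = 127/371 = pi_P  (ok)
  127/371*1/2 + 18/53*7/16 + 118/371*1/16 = 18/53 = pi_Q  (ok)
  127/371*3/8 + 18/53*1/2 + 118/371*1/16 = 118/371 = pi_R  (ok)

Answer: 127/371 18/53 118/371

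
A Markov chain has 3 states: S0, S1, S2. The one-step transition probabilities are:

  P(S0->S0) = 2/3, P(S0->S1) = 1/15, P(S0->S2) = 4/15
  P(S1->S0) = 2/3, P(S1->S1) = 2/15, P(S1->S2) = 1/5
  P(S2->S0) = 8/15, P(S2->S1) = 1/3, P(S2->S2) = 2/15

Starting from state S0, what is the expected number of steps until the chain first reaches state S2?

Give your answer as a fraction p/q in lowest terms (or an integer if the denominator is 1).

Let h_i = expected steps to first reach S2 from state i.
Boundary: h_S2 = 0.
First-step equations for the other states:
  h_S0 = 1 + 2/3*h_S0 + 1/15*h_S1 + 4/15*h_S2
  h_S1 = 1 + 2/3*h_S0 + 2/15*h_S1 + 1/5*h_S2

Substituting h_S2 = 0 and rearranging gives the linear system (I - Q) h = 1:
  [1/3, -1/15] . (h_S0, h_S1) = 1
  [-2/3, 13/15] . (h_S0, h_S1) = 1

Solving yields:
  h_S0 = 42/11
  h_S1 = 45/11

Starting state is S0, so the expected hitting time is h_S0 = 42/11.

Answer: 42/11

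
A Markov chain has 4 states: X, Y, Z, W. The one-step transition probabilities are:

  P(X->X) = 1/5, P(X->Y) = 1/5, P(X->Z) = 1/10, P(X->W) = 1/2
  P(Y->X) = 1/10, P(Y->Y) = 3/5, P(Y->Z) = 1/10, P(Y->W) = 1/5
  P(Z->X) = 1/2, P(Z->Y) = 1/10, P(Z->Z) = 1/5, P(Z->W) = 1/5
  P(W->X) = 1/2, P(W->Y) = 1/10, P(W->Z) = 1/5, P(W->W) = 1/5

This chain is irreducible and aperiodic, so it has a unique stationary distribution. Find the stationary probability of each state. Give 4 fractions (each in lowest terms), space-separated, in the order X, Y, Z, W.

The stationary distribution satisfies pi = pi * P, i.e.:
  pi_X = 1/5*pi_X + 1/10*pi_Y + 1/2*pi_Z + 1/2*pi_W
  pi_Y = 1/5*pi_X + 3/5*pi_Y + 1/10*pi_Z + 1/10*pi_W
  pi_Z = 1/10*pi_X + 1/10*pi_Y + 1/5*pi_Z + 1/5*pi_W
  pi_W = 1/2*pi_X + 1/5*pi_Y + 1/5*pi_Z + 1/5*pi_W
with normalization: pi_X + pi_Y + pi_Z + pi_W = 1.

Using the first 3 balance equations plus normalization, the linear system A*pi = b is:
  [-4/5, 1/10, 1/2, 1/2] . pi = 0
  [1/5, -2/5, 1/10, 1/10] . pi = 0
  [1/10, 1/10, -4/5, 1/5] . pi = 0
  [1, 1, 1, 1] . pi = 1

Solving yields:
  pi_X = 7/23
  pi_Y = 6/23
  pi_Z = 33/230
  pi_W = 67/230

Verification (pi * P):
  7/23*1/5 + 6/23*1/10 + 33/230*1/2 + 67/230*1/2 = 7/23 = pi_X  (ok)
  7/23*1/5 + 6/23*3/5 + 33/230*1/10 + 67/230*1/10 = 6/23 = pi_Y  (ok)
  7/23*1/10 + 6/23*1/10 + 33/230*1/5 + 67/230*1/5 = 33/230 = pi_Z  (ok)
  7/23*1/2 + 6/23*1/5 + 33/230*1/5 + 67/230*1/5 = 67/230 = pi_W  (ok)

Answer: 7/23 6/23 33/230 67/230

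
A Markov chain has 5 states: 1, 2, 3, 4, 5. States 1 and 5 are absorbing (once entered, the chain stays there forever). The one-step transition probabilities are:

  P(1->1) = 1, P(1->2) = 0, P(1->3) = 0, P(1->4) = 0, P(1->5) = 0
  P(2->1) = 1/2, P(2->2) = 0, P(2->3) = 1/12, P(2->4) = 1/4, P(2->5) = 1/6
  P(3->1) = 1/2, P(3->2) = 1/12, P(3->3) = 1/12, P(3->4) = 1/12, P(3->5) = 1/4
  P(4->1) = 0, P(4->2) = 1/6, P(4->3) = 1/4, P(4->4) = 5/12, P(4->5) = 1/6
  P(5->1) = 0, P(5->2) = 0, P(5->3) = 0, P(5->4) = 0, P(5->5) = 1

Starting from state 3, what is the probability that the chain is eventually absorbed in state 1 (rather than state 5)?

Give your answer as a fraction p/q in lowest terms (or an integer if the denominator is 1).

Answer: 87/134

Derivation:
Let a_i = P(absorbed in 1 | start in state i).
Boundary conditions: a_1 = 1, a_5 = 0.
For each transient state i, a_i = sum_j P(i->j) * a_j:
  a_2 = 1/2*a_1 + 0*a_2 + 1/12*a_3 + 1/4*a_4 + 1/6*a_5
  a_3 = 1/2*a_1 + 1/12*a_2 + 1/12*a_3 + 1/12*a_4 + 1/4*a_5
  a_4 = 0*a_1 + 1/6*a_2 + 1/4*a_3 + 5/12*a_4 + 1/6*a_5

Substituting a_1 = 1 and a_5 = 0, rearrange to (I - Q) a = r where r[i] = P(i -> 1):
  [1, -1/12, -1/4] . (a_2, a_3, a_4) = 1/2
  [-1/12, 11/12, -1/12] . (a_2, a_3, a_4) = 1/2
  [-1/6, -1/4, 7/12] . (a_2, a_3, a_4) = 0

Solving yields:
  a_2 = 45/67
  a_3 = 87/134
  a_4 = 63/134

Starting state is 3, so the absorption probability is a_3 = 87/134.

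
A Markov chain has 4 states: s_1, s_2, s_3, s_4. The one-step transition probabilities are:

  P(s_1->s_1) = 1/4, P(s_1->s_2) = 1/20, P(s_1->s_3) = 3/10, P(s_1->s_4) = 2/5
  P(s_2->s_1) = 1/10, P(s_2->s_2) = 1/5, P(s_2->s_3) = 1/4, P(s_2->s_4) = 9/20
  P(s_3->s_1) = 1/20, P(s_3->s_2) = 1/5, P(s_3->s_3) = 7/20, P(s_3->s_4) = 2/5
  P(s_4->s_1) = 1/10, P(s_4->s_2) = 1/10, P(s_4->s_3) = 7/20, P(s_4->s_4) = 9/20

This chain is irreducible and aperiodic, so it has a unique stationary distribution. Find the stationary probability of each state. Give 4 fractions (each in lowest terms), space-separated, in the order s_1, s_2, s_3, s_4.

Answer: 303/3086 879/6172 1021/3086 2645/6172

Derivation:
The stationary distribution satisfies pi = pi * P, i.e.:
  pi_s_1 = 1/4*pi_s_1 + 1/10*pi_s_2 + 1/20*pi_s_3 + 1/10*pi_s_4
  pi_s_2 = 1/20*pi_s_1 + 1/5*pi_s_2 + 1/5*pi_s_3 + 1/10*pi_s_4
  pi_s_3 = 3/10*pi_s_1 + 1/4*pi_s_2 + 7/20*pi_s_3 + 7/20*pi_s_4
  pi_s_4 = 2/5*pi_s_1 + 9/20*pi_s_2 + 2/5*pi_s_3 + 9/20*pi_s_4
with normalization: pi_s_1 + pi_s_2 + pi_s_3 + pi_s_4 = 1.

Using the first 3 balance equations plus normalization, the linear system A*pi = b is:
  [-3/4, 1/10, 1/20, 1/10] . pi = 0
  [1/20, -4/5, 1/5, 1/10] . pi = 0
  [3/10, 1/4, -13/20, 7/20] . pi = 0
  [1, 1, 1, 1] . pi = 1

Solving yields:
  pi_s_1 = 303/3086
  pi_s_2 = 879/6172
  pi_s_3 = 1021/3086
  pi_s_4 = 2645/6172

Verification (pi * P):
  303/3086*1/4 + 879/6172*1/10 + 1021/3086*1/20 + 2645/6172*1/10 = 303/3086 = pi_s_1  (ok)
  303/3086*1/20 + 879/6172*1/5 + 1021/3086*1/5 + 2645/6172*1/10 = 879/6172 = pi_s_2  (ok)
  303/3086*3/10 + 879/6172*1/4 + 1021/3086*7/20 + 2645/6172*7/20 = 1021/3086 = pi_s_3  (ok)
  303/3086*2/5 + 879/6172*9/20 + 1021/3086*2/5 + 2645/6172*9/20 = 2645/6172 = pi_s_4  (ok)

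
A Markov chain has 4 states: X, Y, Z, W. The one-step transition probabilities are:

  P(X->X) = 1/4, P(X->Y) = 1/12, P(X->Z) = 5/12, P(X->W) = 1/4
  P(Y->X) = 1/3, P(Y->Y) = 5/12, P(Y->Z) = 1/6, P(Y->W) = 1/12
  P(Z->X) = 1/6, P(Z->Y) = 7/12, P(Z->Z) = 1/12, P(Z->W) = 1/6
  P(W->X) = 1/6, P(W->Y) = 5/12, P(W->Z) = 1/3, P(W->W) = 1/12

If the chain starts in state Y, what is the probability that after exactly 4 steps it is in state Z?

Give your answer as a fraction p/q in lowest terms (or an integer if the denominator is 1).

Computing P^4 by repeated multiplication:
P^1 =
  X: [1/4, 1/12, 5/12, 1/4]
  Y: [1/3, 5/12, 1/6, 1/12]
  Z: [1/6, 7/12, 1/12, 1/6]
  W: [1/6, 5/12, 1/3, 1/12]
P^2 =
  X: [29/144, 29/72, 17/72, 23/144]
  Y: [19/72, 1/3, 1/4, 11/72]
  Z: [5/18, 3/8, 11/48, 17/144]
  W: [1/4, 5/12, 7/36, 5/36]
P^3 =
  X: [433/1728, 7/18, 43/192, 59/432]
  Y: [211/864, 10/27, 205/864, 4/27]
  Z: [109/432, 313/864, 409/1728, 257/1728]
  W: [37/144, 79/216, 17/72, 61/432]
P^4 =
  X: [5233/20736, 3841/10368, 605/2592, 2981/20736]
  Y: [2579/10368, 1943/5184, 67/288, 497/3456]
  Z: [643/2592, 3857/10368, 541/2304, 1003/6912]
  W: [1291/5184, 10/27, 1217/5184, 7/48]

(P^4)[Y -> Z] = 67/288

Answer: 67/288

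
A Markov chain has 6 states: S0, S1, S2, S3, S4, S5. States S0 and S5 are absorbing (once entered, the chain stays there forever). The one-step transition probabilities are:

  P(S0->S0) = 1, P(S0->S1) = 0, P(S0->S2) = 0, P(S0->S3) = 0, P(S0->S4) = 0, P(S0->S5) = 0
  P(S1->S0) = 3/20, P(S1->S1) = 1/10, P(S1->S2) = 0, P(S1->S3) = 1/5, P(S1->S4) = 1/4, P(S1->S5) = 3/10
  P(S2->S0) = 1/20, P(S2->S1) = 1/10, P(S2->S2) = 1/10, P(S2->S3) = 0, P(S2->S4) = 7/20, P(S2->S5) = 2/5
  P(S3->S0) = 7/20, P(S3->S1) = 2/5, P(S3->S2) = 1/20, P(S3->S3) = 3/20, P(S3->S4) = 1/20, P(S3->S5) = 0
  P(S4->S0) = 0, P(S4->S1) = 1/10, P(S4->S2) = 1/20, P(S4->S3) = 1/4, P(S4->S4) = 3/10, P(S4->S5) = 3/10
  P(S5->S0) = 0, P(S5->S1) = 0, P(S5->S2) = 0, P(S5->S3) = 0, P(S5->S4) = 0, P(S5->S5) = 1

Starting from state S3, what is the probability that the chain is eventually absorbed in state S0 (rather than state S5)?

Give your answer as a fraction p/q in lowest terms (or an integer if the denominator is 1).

Answer: 899/1442

Derivation:
Let a_i = P(absorbed in S0 | start in state i).
Boundary conditions: a_S0 = 1, a_S5 = 0.
For each transient state i, a_i = sum_j P(i->j) * a_j:
  a_S1 = 3/20*a_S0 + 1/10*a_S1 + 0*a_S2 + 1/5*a_S3 + 1/4*a_S4 + 3/10*a_S5
  a_S2 = 1/20*a_S0 + 1/10*a_S1 + 1/10*a_S2 + 0*a_S3 + 7/20*a_S4 + 2/5*a_S5
  a_S3 = 7/20*a_S0 + 2/5*a_S1 + 1/20*a_S2 + 3/20*a_S3 + 1/20*a_S4 + 0*a_S5
  a_S4 = 0*a_S0 + 1/10*a_S1 + 1/20*a_S2 + 1/4*a_S3 + 3/10*a_S4 + 3/10*a_S5

Substituting a_S0 = 1 and a_S5 = 0, rearrange to (I - Q) a = r where r[i] = P(i -> S0):
  [9/10, 0, -1/5, -1/4] . (a_S1, a_S2, a_S3, a_S4) = 3/20
  [-1/10, 9/10, 0, -7/20] . (a_S1, a_S2, a_S3, a_S4) = 1/20
  [-2/5, -1/20, 17/20, -1/20] . (a_S1, a_S2, a_S3, a_S4) = 7/20
  [-1/10, -1/20, -1/4, 7/10] . (a_S1, a_S2, a_S3, a_S4) = 0

Solving yields:
  a_S1 = 1115/2884
  a_S2 = 766/3605
  a_S3 = 899/1442
  a_S4 = 2113/7210

Starting state is S3, so the absorption probability is a_S3 = 899/1442.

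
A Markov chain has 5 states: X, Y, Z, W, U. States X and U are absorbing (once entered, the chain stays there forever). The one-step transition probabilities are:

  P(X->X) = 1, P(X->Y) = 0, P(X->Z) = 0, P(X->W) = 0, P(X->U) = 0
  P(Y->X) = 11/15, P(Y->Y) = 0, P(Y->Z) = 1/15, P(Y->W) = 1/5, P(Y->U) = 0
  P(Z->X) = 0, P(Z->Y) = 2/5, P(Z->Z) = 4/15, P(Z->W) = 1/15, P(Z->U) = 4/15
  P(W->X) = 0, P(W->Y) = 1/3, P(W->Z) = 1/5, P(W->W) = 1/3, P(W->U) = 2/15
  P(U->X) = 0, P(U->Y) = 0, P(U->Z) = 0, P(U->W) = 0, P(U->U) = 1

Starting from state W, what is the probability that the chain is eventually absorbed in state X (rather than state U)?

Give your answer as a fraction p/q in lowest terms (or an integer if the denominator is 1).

Answer: 803/1321

Derivation:
Let a_i = P(absorbed in X | start in state i).
Boundary conditions: a_X = 1, a_U = 0.
For each transient state i, a_i = sum_j P(i->j) * a_j:
  a_Y = 11/15*a_X + 0*a_Y + 1/15*a_Z + 1/5*a_W + 0*a_U
  a_Z = 0*a_X + 2/5*a_Y + 4/15*a_Z + 1/15*a_W + 4/15*a_U
  a_W = 0*a_X + 1/3*a_Y + 1/5*a_Z + 1/3*a_W + 2/15*a_U

Substituting a_X = 1 and a_U = 0, rearrange to (I - Q) a = r where r[i] = P(i -> X):
  [1, -1/15, -1/5] . (a_Y, a_Z, a_W) = 11/15
  [-2/5, 11/15, -1/15] . (a_Y, a_Z, a_W) = 0
  [-1/3, -1/5, 2/3] . (a_Y, a_Z, a_W) = 0

Solving yields:
  a_Y = 1177/1321
  a_Z = 715/1321
  a_W = 803/1321

Starting state is W, so the absorption probability is a_W = 803/1321.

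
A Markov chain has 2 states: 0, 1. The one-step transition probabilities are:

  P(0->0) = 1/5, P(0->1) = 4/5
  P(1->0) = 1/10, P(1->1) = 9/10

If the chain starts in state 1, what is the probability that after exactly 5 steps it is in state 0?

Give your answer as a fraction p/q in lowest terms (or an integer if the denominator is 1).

Computing P^5 by repeated multiplication:
P^1 =
  0: [1/5, 4/5]
  1: [1/10, 9/10]
P^2 =
  0: [3/25, 22/25]
  1: [11/100, 89/100]
P^3 =
  0: [14/125, 111/125]
  1: [111/1000, 889/1000]
P^4 =
  0: [139/1250, 1111/1250]
  1: [1111/10000, 8889/10000]
P^5 =
  0: [1389/12500, 11111/12500]
  1: [11111/100000, 88889/100000]

(P^5)[1 -> 0] = 11111/100000

Answer: 11111/100000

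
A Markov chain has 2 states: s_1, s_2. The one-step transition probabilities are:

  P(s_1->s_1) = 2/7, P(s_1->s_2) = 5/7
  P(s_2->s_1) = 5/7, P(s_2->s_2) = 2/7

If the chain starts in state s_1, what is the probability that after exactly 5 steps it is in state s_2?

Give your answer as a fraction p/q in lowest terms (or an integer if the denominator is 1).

Computing P^5 by repeated multiplication:
P^1 =
  s_1: [2/7, 5/7]
  s_2: [5/7, 2/7]
P^2 =
  s_1: [29/49, 20/49]
  s_2: [20/49, 29/49]
P^3 =
  s_1: [158/343, 185/343]
  s_2: [185/343, 158/343]
P^4 =
  s_1: [1241/2401, 1160/2401]
  s_2: [1160/2401, 1241/2401]
P^5 =
  s_1: [8282/16807, 8525/16807]
  s_2: [8525/16807, 8282/16807]

(P^5)[s_1 -> s_2] = 8525/16807

Answer: 8525/16807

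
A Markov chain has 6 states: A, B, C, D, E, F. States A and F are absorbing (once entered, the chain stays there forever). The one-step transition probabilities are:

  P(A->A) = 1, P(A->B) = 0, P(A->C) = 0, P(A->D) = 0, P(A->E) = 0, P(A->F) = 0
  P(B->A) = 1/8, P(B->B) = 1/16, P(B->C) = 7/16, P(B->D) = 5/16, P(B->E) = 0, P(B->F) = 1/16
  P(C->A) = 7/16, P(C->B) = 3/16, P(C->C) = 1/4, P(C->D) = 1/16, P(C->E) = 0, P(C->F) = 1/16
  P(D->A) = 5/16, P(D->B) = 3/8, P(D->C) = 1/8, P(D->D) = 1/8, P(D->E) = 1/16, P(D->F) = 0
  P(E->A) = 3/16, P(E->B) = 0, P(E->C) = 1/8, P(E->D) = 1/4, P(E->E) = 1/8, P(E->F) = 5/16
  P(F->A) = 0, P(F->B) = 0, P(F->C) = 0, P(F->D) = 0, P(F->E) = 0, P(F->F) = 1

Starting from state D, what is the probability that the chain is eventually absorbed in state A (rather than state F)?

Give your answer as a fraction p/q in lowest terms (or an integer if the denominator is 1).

Answer: 7023/8000

Derivation:
Let a_i = P(absorbed in A | start in state i).
Boundary conditions: a_A = 1, a_F = 0.
For each transient state i, a_i = sum_j P(i->j) * a_j:
  a_B = 1/8*a_A + 1/16*a_B + 7/16*a_C + 5/16*a_D + 0*a_E + 1/16*a_F
  a_C = 7/16*a_A + 3/16*a_B + 1/4*a_C + 1/16*a_D + 0*a_E + 1/16*a_F
  a_D = 5/16*a_A + 3/8*a_B + 1/8*a_C + 1/8*a_D + 1/16*a_E + 0*a_F
  a_E = 3/16*a_A + 0*a_B + 1/8*a_C + 1/4*a_D + 1/8*a_E + 5/16*a_F

Substituting a_A = 1 and a_F = 0, rearrange to (I - Q) a = r where r[i] = P(i -> A):
  [15/16, -7/16, -5/16, 0] . (a_B, a_C, a_D, a_E) = 1/8
  [-3/16, 3/4, -1/16, 0] . (a_B, a_C, a_D, a_E) = 7/16
  [-3/8, -1/8, 7/8, -1/16] . (a_B, a_C, a_D, a_E) = 5/16
  [0, -1/8, -1/4, 7/8] . (a_B, a_C, a_D, a_E) = 3/16

Solving yields:
  a_B = 19897/24000
  a_C = 691/800
  a_D = 7023/8000
  a_E = 1177/2000

Starting state is D, so the absorption probability is a_D = 7023/8000.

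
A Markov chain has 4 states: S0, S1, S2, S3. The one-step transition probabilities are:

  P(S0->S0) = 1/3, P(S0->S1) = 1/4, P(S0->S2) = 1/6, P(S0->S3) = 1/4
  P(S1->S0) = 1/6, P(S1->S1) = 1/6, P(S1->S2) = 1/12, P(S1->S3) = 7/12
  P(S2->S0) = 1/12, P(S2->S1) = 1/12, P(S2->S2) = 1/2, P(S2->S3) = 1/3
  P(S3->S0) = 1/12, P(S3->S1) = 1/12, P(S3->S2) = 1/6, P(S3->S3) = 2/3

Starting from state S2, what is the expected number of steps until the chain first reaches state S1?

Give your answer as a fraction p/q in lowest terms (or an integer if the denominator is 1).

Answer: 108/11

Derivation:
Let h_i = expected steps to first reach S1 from state i.
Boundary: h_S1 = 0.
First-step equations for the other states:
  h_S0 = 1 + 1/3*h_S0 + 1/4*h_S1 + 1/6*h_S2 + 1/4*h_S3
  h_S2 = 1 + 1/12*h_S0 + 1/12*h_S1 + 1/2*h_S2 + 1/3*h_S3
  h_S3 = 1 + 1/12*h_S0 + 1/12*h_S1 + 1/6*h_S2 + 2/3*h_S3

Substituting h_S1 = 0 and rearranging gives the linear system (I - Q) h = 1:
  [2/3, -1/6, -1/4] . (h_S0, h_S2, h_S3) = 1
  [-1/12, 1/2, -1/3] . (h_S0, h_S2, h_S3) = 1
  [-1/12, -1/6, 1/3] . (h_S0, h_S2, h_S3) = 1

Solving yields:
  h_S0 = 84/11
  h_S2 = 108/11
  h_S3 = 108/11

Starting state is S2, so the expected hitting time is h_S2 = 108/11.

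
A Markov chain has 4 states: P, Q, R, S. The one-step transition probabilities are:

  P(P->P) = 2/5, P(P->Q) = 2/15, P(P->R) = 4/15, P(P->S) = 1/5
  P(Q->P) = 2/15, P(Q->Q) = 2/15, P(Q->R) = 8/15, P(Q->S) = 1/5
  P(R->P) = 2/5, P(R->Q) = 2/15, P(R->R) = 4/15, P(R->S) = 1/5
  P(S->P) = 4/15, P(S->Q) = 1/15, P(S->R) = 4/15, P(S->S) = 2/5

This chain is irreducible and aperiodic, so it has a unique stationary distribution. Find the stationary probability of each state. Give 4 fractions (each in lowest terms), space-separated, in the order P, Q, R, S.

Answer: 151/450 7/60 67/225 1/4

Derivation:
The stationary distribution satisfies pi = pi * P, i.e.:
  pi_P = 2/5*pi_P + 2/15*pi_Q + 2/5*pi_R + 4/15*pi_S
  pi_Q = 2/15*pi_P + 2/15*pi_Q + 2/15*pi_R + 1/15*pi_S
  pi_R = 4/15*pi_P + 8/15*pi_Q + 4/15*pi_R + 4/15*pi_S
  pi_S = 1/5*pi_P + 1/5*pi_Q + 1/5*pi_R + 2/5*pi_S
with normalization: pi_P + pi_Q + pi_R + pi_S = 1.

Using the first 3 balance equations plus normalization, the linear system A*pi = b is:
  [-3/5, 2/15, 2/5, 4/15] . pi = 0
  [2/15, -13/15, 2/15, 1/15] . pi = 0
  [4/15, 8/15, -11/15, 4/15] . pi = 0
  [1, 1, 1, 1] . pi = 1

Solving yields:
  pi_P = 151/450
  pi_Q = 7/60
  pi_R = 67/225
  pi_S = 1/4

Verification (pi * P):
  151/450*2/5 + 7/60*2/15 + 67/225*2/5 + 1/4*4/15 = 151/450 = pi_P  (ok)
  151/450*2/15 + 7/60*2/15 + 67/225*2/15 + 1/4*1/15 = 7/60 = pi_Q  (ok)
  151/450*4/15 + 7/60*8/15 + 67/225*4/15 + 1/4*4/15 = 67/225 = pi_R  (ok)
  151/450*1/5 + 7/60*1/5 + 67/225*1/5 + 1/4*2/5 = 1/4 = pi_S  (ok)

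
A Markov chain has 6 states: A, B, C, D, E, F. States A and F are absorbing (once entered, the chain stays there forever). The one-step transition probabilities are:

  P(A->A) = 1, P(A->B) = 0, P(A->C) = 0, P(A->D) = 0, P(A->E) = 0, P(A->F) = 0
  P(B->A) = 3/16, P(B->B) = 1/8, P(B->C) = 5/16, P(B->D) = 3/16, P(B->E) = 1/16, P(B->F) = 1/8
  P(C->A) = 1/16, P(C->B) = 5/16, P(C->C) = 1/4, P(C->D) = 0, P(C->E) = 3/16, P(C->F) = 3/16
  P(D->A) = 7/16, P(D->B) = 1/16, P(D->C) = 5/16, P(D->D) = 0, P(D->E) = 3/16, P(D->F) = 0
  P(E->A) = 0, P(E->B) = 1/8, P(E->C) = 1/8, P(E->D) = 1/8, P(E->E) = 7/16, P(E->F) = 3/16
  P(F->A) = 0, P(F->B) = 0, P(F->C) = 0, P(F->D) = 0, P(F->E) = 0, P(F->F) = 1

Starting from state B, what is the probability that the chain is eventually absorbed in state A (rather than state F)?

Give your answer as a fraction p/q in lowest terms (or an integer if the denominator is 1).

Let a_i = P(absorbed in A | start in state i).
Boundary conditions: a_A = 1, a_F = 0.
For each transient state i, a_i = sum_j P(i->j) * a_j:
  a_B = 3/16*a_A + 1/8*a_B + 5/16*a_C + 3/16*a_D + 1/16*a_E + 1/8*a_F
  a_C = 1/16*a_A + 5/16*a_B + 1/4*a_C + 0*a_D + 3/16*a_E + 3/16*a_F
  a_D = 7/16*a_A + 1/16*a_B + 5/16*a_C + 0*a_D + 3/16*a_E + 0*a_F
  a_E = 0*a_A + 1/8*a_B + 1/8*a_C + 1/8*a_D + 7/16*a_E + 3/16*a_F

Substituting a_A = 1 and a_F = 0, rearrange to (I - Q) a = r where r[i] = P(i -> A):
  [7/8, -5/16, -3/16, -1/16] . (a_B, a_C, a_D, a_E) = 3/16
  [-5/16, 3/4, 0, -3/16] . (a_B, a_C, a_D, a_E) = 1/16
  [-1/16, -5/16, 1, -3/16] . (a_B, a_C, a_D, a_E) = 7/16
  [-1/8, -1/8, -1/8, 9/16] . (a_B, a_C, a_D, a_E) = 0

Solving yields:
  a_B = 533/1031
  a_C = 1986/5155
  a_D = 3377/5155
  a_E = 1784/5155

Starting state is B, so the absorption probability is a_B = 533/1031.

Answer: 533/1031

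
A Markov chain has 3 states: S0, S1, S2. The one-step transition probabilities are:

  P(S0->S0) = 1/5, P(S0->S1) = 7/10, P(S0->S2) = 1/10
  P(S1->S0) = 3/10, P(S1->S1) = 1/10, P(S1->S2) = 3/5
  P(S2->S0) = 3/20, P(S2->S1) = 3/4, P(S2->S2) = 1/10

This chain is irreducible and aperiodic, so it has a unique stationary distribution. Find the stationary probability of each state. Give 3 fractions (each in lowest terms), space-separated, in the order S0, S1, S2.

The stationary distribution satisfies pi = pi * P, i.e.:
  pi_S0 = 1/5*pi_S0 + 3/10*pi_S1 + 3/20*pi_S2
  pi_S1 = 7/10*pi_S0 + 1/10*pi_S1 + 3/4*pi_S2
  pi_S2 = 1/10*pi_S0 + 3/5*pi_S1 + 1/10*pi_S2
with normalization: pi_S0 + pi_S1 + pi_S2 = 1.

Using the first 2 balance equations plus normalization, the linear system A*pi = b is:
  [-4/5, 3/10, 3/20] . pi = 0
  [7/10, -9/10, 3/4] . pi = 0
  [1, 1, 1] . pi = 1

Solving yields:
  pi_S0 = 8/35
  pi_S1 = 47/105
  pi_S2 = 34/105

Verification (pi * P):
  8/35*1/5 + 47/105*3/10 + 34/105*3/20 = 8/35 = pi_S0  (ok)
  8/35*7/10 + 47/105*1/10 + 34/105*3/4 = 47/105 = pi_S1  (ok)
  8/35*1/10 + 47/105*3/5 + 34/105*1/10 = 34/105 = pi_S2  (ok)

Answer: 8/35 47/105 34/105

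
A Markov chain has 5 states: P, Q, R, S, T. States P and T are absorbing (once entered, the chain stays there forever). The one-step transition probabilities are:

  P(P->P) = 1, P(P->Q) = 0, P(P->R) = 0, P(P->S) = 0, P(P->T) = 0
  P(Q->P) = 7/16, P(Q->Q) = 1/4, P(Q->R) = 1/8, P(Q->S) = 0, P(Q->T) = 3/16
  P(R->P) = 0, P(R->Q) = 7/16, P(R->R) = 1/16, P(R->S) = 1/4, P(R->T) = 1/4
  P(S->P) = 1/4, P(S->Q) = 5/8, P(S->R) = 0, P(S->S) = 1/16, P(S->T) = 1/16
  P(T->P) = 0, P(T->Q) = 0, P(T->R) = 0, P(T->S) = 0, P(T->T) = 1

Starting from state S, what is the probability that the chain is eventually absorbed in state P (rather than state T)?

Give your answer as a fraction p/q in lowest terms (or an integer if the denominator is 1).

Answer: 857/1205

Derivation:
Let a_i = P(absorbed in P | start in state i).
Boundary conditions: a_P = 1, a_T = 0.
For each transient state i, a_i = sum_j P(i->j) * a_j:
  a_Q = 7/16*a_P + 1/4*a_Q + 1/8*a_R + 0*a_S + 3/16*a_T
  a_R = 0*a_P + 7/16*a_Q + 1/16*a_R + 1/4*a_S + 1/4*a_T
  a_S = 1/4*a_P + 5/8*a_Q + 0*a_R + 1/16*a_S + 1/16*a_T

Substituting a_P = 1 and a_T = 0, rearrange to (I - Q) a = r where r[i] = P(i -> P):
  [3/4, -1/8, 0] . (a_Q, a_R, a_S) = 7/16
  [-7/16, 15/16, -1/4] . (a_Q, a_R, a_S) = 0
  [-5/8, 0, 15/16] . (a_Q, a_R, a_S) = 1/4

Solving yields:
  a_Q = 1607/2410
  a_R = 1207/2410
  a_S = 857/1205

Starting state is S, so the absorption probability is a_S = 857/1205.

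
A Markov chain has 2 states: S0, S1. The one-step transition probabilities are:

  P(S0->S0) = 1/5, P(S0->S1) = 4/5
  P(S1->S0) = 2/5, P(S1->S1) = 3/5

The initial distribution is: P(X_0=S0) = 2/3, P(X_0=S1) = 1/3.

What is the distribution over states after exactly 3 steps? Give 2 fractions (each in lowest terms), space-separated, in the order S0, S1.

Propagating the distribution step by step (d_{t+1} = d_t * P):
d_0 = (S0=2/3, S1=1/3)
  d_1[S0] = 2/3*1/5 + 1/3*2/5 = 4/15
  d_1[S1] = 2/3*4/5 + 1/3*3/5 = 11/15
d_1 = (S0=4/15, S1=11/15)
  d_2[S0] = 4/15*1/5 + 11/15*2/5 = 26/75
  d_2[S1] = 4/15*4/5 + 11/15*3/5 = 49/75
d_2 = (S0=26/75, S1=49/75)
  d_3[S0] = 26/75*1/5 + 49/75*2/5 = 124/375
  d_3[S1] = 26/75*4/5 + 49/75*3/5 = 251/375
d_3 = (S0=124/375, S1=251/375)

Answer: 124/375 251/375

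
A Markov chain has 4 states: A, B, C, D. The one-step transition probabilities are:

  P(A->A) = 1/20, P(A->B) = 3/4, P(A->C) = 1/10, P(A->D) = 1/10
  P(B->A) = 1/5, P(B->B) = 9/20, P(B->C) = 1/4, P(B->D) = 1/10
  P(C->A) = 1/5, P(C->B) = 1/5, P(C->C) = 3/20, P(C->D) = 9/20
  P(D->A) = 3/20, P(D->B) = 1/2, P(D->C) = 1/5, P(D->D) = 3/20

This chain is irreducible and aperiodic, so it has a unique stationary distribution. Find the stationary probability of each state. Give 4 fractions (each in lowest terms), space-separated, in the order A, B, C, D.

Answer: 1621/9754 4483/9754 1917/9754 1733/9754

Derivation:
The stationary distribution satisfies pi = pi * P, i.e.:
  pi_A = 1/20*pi_A + 1/5*pi_B + 1/5*pi_C + 3/20*pi_D
  pi_B = 3/4*pi_A + 9/20*pi_B + 1/5*pi_C + 1/2*pi_D
  pi_C = 1/10*pi_A + 1/4*pi_B + 3/20*pi_C + 1/5*pi_D
  pi_D = 1/10*pi_A + 1/10*pi_B + 9/20*pi_C + 3/20*pi_D
with normalization: pi_A + pi_B + pi_C + pi_D = 1.

Using the first 3 balance equations plus normalization, the linear system A*pi = b is:
  [-19/20, 1/5, 1/5, 3/20] . pi = 0
  [3/4, -11/20, 1/5, 1/2] . pi = 0
  [1/10, 1/4, -17/20, 1/5] . pi = 0
  [1, 1, 1, 1] . pi = 1

Solving yields:
  pi_A = 1621/9754
  pi_B = 4483/9754
  pi_C = 1917/9754
  pi_D = 1733/9754

Verification (pi * P):
  1621/9754*1/20 + 4483/9754*1/5 + 1917/9754*1/5 + 1733/9754*3/20 = 1621/9754 = pi_A  (ok)
  1621/9754*3/4 + 4483/9754*9/20 + 1917/9754*1/5 + 1733/9754*1/2 = 4483/9754 = pi_B  (ok)
  1621/9754*1/10 + 4483/9754*1/4 + 1917/9754*3/20 + 1733/9754*1/5 = 1917/9754 = pi_C  (ok)
  1621/9754*1/10 + 4483/9754*1/10 + 1917/9754*9/20 + 1733/9754*3/20 = 1733/9754 = pi_D  (ok)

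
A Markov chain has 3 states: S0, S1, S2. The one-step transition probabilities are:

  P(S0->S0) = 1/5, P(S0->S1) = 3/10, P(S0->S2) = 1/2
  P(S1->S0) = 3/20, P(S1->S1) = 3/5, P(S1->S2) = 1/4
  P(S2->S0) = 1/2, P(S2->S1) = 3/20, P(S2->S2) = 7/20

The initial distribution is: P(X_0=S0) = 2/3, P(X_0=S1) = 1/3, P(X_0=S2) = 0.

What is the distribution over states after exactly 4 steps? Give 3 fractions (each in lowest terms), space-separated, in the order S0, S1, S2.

Propagating the distribution step by step (d_{t+1} = d_t * P):
d_0 = (S0=2/3, S1=1/3, S2=0)
  d_1[S0] = 2/3*1/5 + 1/3*3/20 + 0*1/2 = 11/60
  d_1[S1] = 2/3*3/10 + 1/3*3/5 + 0*3/20 = 2/5
  d_1[S2] = 2/3*1/2 + 1/3*1/4 + 0*7/20 = 5/12
d_1 = (S0=11/60, S1=2/5, S2=5/12)
  d_2[S0] = 11/60*1/5 + 2/5*3/20 + 5/12*1/2 = 61/200
  d_2[S1] = 11/60*3/10 + 2/5*3/5 + 5/12*3/20 = 143/400
  d_2[S2] = 11/60*1/2 + 2/5*1/4 + 5/12*7/20 = 27/80
d_2 = (S0=61/200, S1=143/400, S2=27/80)
  d_3[S0] = 61/200*1/5 + 143/400*3/20 + 27/80*1/2 = 2267/8000
  d_3[S1] = 61/200*3/10 + 143/400*3/5 + 27/80*3/20 = 2853/8000
  d_3[S2] = 61/200*1/2 + 143/400*1/4 + 27/80*7/20 = 9/25
d_3 = (S0=2267/8000, S1=2853/8000, S2=9/25)
  d_4[S0] = 2267/8000*1/5 + 2853/8000*3/20 + 9/25*1/2 = 46427/160000
  d_4[S1] = 2267/8000*3/10 + 2853/8000*3/5 + 9/25*3/20 = 28239/80000
  d_4[S2] = 2267/8000*1/2 + 2853/8000*1/4 + 9/25*7/20 = 11419/32000
d_4 = (S0=46427/160000, S1=28239/80000, S2=11419/32000)

Answer: 46427/160000 28239/80000 11419/32000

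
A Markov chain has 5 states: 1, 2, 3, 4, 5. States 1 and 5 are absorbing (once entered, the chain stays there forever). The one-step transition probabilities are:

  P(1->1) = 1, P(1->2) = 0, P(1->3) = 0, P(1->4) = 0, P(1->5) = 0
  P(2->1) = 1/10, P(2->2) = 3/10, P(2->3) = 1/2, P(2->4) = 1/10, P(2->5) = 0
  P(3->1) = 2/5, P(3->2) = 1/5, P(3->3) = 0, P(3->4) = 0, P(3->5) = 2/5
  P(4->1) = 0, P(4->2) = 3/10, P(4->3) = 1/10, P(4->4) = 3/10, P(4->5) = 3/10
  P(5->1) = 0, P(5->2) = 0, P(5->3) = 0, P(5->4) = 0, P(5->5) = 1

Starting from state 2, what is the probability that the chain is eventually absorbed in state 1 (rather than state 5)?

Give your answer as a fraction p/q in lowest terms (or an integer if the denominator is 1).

Let a_i = P(absorbed in 1 | start in state i).
Boundary conditions: a_1 = 1, a_5 = 0.
For each transient state i, a_i = sum_j P(i->j) * a_j:
  a_2 = 1/10*a_1 + 3/10*a_2 + 1/2*a_3 + 1/10*a_4 + 0*a_5
  a_3 = 2/5*a_1 + 1/5*a_2 + 0*a_3 + 0*a_4 + 2/5*a_5
  a_4 = 0*a_1 + 3/10*a_2 + 1/10*a_3 + 3/10*a_4 + 3/10*a_5

Substituting a_1 = 1 and a_5 = 0, rearrange to (I - Q) a = r where r[i] = P(i -> 1):
  [7/10, -1/2, -1/10] . (a_2, a_3, a_4) = 1/10
  [-1/5, 1, 0] . (a_2, a_3, a_4) = 2/5
  [-3/10, -1/10, 7/10] . (a_2, a_3, a_4) = 0

Solving yields:
  a_2 = 107/194
  a_3 = 99/194
  a_4 = 30/97

Starting state is 2, so the absorption probability is a_2 = 107/194.

Answer: 107/194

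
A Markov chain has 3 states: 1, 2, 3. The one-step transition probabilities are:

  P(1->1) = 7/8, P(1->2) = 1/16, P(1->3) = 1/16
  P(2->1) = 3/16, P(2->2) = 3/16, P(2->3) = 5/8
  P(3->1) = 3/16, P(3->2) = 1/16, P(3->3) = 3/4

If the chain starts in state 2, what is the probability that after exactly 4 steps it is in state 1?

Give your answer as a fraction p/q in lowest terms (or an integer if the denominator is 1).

Computing P^4 by repeated multiplication:
P^1 =
  1: [7/8, 1/16, 1/16]
  2: [3/16, 3/16, 5/8]
  3: [3/16, 1/16, 3/4]
P^2 =
  1: [101/128, 9/128, 9/64]
  2: [81/256, 11/128, 153/256]
  3: [81/256, 9/128, 157/256]
P^3 =
  1: [1495/2048, 73/1024, 407/2048]
  2: [1659/4096, 75/1024, 2137/4096]
  3: [1659/4096, 73/1024, 2145/4096]
P^4 =
  1: [22589/32768, 585/8192, 7839/32768]
  2: [30537/65536, 587/8192, 30303/65536]
  3: [30537/65536, 585/8192, 30319/65536]

(P^4)[2 -> 1] = 30537/65536

Answer: 30537/65536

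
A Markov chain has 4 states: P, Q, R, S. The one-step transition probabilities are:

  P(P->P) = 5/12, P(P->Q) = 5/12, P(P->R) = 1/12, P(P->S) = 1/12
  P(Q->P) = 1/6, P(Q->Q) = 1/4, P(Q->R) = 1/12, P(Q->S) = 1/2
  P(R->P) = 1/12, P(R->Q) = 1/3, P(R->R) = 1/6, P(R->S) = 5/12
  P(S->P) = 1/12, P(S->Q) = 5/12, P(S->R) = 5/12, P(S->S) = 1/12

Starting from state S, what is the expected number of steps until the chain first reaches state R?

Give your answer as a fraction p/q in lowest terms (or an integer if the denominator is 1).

Let h_i = expected steps to first reach R from state i.
Boundary: h_R = 0.
First-step equations for the other states:
  h_P = 1 + 5/12*h_P + 5/12*h_Q + 1/12*h_R + 1/12*h_S
  h_Q = 1 + 1/6*h_P + 1/4*h_Q + 1/12*h_R + 1/2*h_S
  h_S = 1 + 1/12*h_P + 5/12*h_Q + 5/12*h_R + 1/12*h_S

Substituting h_R = 0 and rearranging gives the linear system (I - Q) h = 1:
  [7/12, -5/12, -1/12] . (h_P, h_Q, h_S) = 1
  [-1/6, 3/4, -1/2] . (h_P, h_Q, h_S) = 1
  [-1/12, -5/12, 11/12] . (h_P, h_Q, h_S) = 1

Solving yields:
  h_P = 56/9
  h_Q = 148/27
  h_S = 112/27

Starting state is S, so the expected hitting time is h_S = 112/27.

Answer: 112/27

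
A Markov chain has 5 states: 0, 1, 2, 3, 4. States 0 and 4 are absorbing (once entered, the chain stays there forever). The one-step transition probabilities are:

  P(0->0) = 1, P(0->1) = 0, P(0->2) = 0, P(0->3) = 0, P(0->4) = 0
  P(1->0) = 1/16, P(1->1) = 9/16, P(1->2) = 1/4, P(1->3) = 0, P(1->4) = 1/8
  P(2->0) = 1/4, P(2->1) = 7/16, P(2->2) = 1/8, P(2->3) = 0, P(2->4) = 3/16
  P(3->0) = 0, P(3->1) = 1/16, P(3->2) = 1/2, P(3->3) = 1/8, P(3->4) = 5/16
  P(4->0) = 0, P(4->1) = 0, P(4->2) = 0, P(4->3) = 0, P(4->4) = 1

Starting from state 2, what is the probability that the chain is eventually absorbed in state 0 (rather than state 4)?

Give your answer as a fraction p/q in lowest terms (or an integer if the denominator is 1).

Answer: 1/2

Derivation:
Let a_i = P(absorbed in 0 | start in state i).
Boundary conditions: a_0 = 1, a_4 = 0.
For each transient state i, a_i = sum_j P(i->j) * a_j:
  a_1 = 1/16*a_0 + 9/16*a_1 + 1/4*a_2 + 0*a_3 + 1/8*a_4
  a_2 = 1/4*a_0 + 7/16*a_1 + 1/8*a_2 + 0*a_3 + 3/16*a_4
  a_3 = 0*a_0 + 1/16*a_1 + 1/2*a_2 + 1/8*a_3 + 5/16*a_4

Substituting a_0 = 1 and a_4 = 0, rearrange to (I - Q) a = r where r[i] = P(i -> 0):
  [7/16, -1/4, 0] . (a_1, a_2, a_3) = 1/16
  [-7/16, 7/8, 0] . (a_1, a_2, a_3) = 1/4
  [-1/16, -1/2, 7/8] . (a_1, a_2, a_3) = 0

Solving yields:
  a_1 = 3/7
  a_2 = 1/2
  a_3 = 31/98

Starting state is 2, so the absorption probability is a_2 = 1/2.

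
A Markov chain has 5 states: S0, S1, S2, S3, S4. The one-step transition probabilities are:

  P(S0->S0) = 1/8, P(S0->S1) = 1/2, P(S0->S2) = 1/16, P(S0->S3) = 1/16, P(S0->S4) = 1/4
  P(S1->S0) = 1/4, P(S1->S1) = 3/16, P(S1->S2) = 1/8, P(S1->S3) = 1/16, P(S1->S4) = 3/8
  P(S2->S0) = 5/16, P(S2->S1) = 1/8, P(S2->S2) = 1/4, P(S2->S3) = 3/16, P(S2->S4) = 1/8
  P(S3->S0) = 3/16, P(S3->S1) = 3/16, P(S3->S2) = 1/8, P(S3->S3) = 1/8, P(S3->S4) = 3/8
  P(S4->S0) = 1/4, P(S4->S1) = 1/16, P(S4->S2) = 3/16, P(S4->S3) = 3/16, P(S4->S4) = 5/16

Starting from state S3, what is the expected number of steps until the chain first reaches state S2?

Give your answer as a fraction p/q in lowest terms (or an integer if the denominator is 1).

Answer: 73072/9683

Derivation:
Let h_i = expected steps to first reach S2 from state i.
Boundary: h_S2 = 0.
First-step equations for the other states:
  h_S0 = 1 + 1/8*h_S0 + 1/2*h_S1 + 1/16*h_S2 + 1/16*h_S3 + 1/4*h_S4
  h_S1 = 1 + 1/4*h_S0 + 3/16*h_S1 + 1/8*h_S2 + 1/16*h_S3 + 3/8*h_S4
  h_S3 = 1 + 3/16*h_S0 + 3/16*h_S1 + 1/8*h_S2 + 1/8*h_S3 + 3/8*h_S4
  h_S4 = 1 + 1/4*h_S0 + 1/16*h_S1 + 3/16*h_S2 + 3/16*h_S3 + 5/16*h_S4

Substituting h_S2 = 0 and rearranging gives the linear system (I - Q) h = 1:
  [7/8, -1/2, -1/16, -1/4] . (h_S0, h_S1, h_S3, h_S4) = 1
  [-1/4, 13/16, -1/16, -3/8] . (h_S0, h_S1, h_S3, h_S4) = 1
  [-3/16, -3/16, 7/8, -3/8] . (h_S0, h_S1, h_S3, h_S4) = 1
  [-1/4, -1/16, -3/16, 11/16] . (h_S0, h_S1, h_S3, h_S4) = 1

Solving yields:
  h_S0 = 77936/9683
  h_S1 = 73376/9683
  h_S3 = 73072/9683
  h_S4 = 69024/9683

Starting state is S3, so the expected hitting time is h_S3 = 73072/9683.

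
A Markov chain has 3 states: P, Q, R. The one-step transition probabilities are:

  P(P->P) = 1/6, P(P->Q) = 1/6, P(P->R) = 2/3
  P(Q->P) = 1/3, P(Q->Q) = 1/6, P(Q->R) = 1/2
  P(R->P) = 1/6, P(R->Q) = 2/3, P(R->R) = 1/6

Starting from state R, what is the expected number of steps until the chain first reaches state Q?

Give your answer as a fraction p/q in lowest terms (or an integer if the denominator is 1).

Answer: 12/7

Derivation:
Let h_i = expected steps to first reach Q from state i.
Boundary: h_Q = 0.
First-step equations for the other states:
  h_P = 1 + 1/6*h_P + 1/6*h_Q + 2/3*h_R
  h_R = 1 + 1/6*h_P + 2/3*h_Q + 1/6*h_R

Substituting h_Q = 0 and rearranging gives the linear system (I - Q) h = 1:
  [5/6, -2/3] . (h_P, h_R) = 1
  [-1/6, 5/6] . (h_P, h_R) = 1

Solving yields:
  h_P = 18/7
  h_R = 12/7

Starting state is R, so the expected hitting time is h_R = 12/7.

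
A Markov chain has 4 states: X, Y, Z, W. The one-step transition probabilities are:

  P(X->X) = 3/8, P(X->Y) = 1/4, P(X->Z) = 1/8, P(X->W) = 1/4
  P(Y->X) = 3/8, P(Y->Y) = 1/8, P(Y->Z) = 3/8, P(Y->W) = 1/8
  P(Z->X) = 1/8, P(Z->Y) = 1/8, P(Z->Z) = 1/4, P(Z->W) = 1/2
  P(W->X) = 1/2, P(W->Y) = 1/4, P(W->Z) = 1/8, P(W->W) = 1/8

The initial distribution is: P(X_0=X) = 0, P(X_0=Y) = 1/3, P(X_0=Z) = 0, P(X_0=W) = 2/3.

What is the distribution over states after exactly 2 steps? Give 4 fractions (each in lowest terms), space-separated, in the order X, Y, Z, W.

Propagating the distribution step by step (d_{t+1} = d_t * P):
d_0 = (X=0, Y=1/3, Z=0, W=2/3)
  d_1[X] = 0*3/8 + 1/3*3/8 + 0*1/8 + 2/3*1/2 = 11/24
  d_1[Y] = 0*1/4 + 1/3*1/8 + 0*1/8 + 2/3*1/4 = 5/24
  d_1[Z] = 0*1/8 + 1/3*3/8 + 0*1/4 + 2/3*1/8 = 5/24
  d_1[W] = 0*1/4 + 1/3*1/8 + 0*1/2 + 2/3*1/8 = 1/8
d_1 = (X=11/24, Y=5/24, Z=5/24, W=1/8)
  d_2[X] = 11/24*3/8 + 5/24*3/8 + 5/24*1/8 + 1/8*1/2 = 65/192
  d_2[Y] = 11/24*1/4 + 5/24*1/8 + 5/24*1/8 + 1/8*1/4 = 19/96
  d_2[Z] = 11/24*1/8 + 5/24*3/8 + 5/24*1/4 + 1/8*1/8 = 13/64
  d_2[W] = 11/24*1/4 + 5/24*1/8 + 5/24*1/2 + 1/8*1/8 = 25/96
d_2 = (X=65/192, Y=19/96, Z=13/64, W=25/96)

Answer: 65/192 19/96 13/64 25/96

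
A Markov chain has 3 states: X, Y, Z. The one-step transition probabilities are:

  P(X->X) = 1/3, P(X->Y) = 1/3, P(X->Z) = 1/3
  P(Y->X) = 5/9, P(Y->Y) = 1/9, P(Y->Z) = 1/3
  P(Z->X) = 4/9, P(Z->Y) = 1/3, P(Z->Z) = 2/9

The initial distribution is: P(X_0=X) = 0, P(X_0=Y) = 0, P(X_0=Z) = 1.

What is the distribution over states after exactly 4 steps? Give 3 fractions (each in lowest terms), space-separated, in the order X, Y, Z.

Propagating the distribution step by step (d_{t+1} = d_t * P):
d_0 = (X=0, Y=0, Z=1)
  d_1[X] = 0*1/3 + 0*5/9 + 1*4/9 = 4/9
  d_1[Y] = 0*1/3 + 0*1/9 + 1*1/3 = 1/3
  d_1[Z] = 0*1/3 + 0*1/3 + 1*2/9 = 2/9
d_1 = (X=4/9, Y=1/3, Z=2/9)
  d_2[X] = 4/9*1/3 + 1/3*5/9 + 2/9*4/9 = 35/81
  d_2[Y] = 4/9*1/3 + 1/3*1/9 + 2/9*1/3 = 7/27
  d_2[Z] = 4/9*1/3 + 1/3*1/3 + 2/9*2/9 = 25/81
d_2 = (X=35/81, Y=7/27, Z=25/81)
  d_3[X] = 35/81*1/3 + 7/27*5/9 + 25/81*4/9 = 310/729
  d_3[Y] = 35/81*1/3 + 7/27*1/9 + 25/81*1/3 = 67/243
  d_3[Z] = 35/81*1/3 + 7/27*1/3 + 25/81*2/9 = 218/729
d_3 = (X=310/729, Y=67/243, Z=218/729)
  d_4[X] = 310/729*1/3 + 67/243*5/9 + 218/729*4/9 = 2807/6561
  d_4[Y] = 310/729*1/3 + 67/243*1/9 + 218/729*1/3 = 595/2187
  d_4[Z] = 310/729*1/3 + 67/243*1/3 + 218/729*2/9 = 1969/6561
d_4 = (X=2807/6561, Y=595/2187, Z=1969/6561)

Answer: 2807/6561 595/2187 1969/6561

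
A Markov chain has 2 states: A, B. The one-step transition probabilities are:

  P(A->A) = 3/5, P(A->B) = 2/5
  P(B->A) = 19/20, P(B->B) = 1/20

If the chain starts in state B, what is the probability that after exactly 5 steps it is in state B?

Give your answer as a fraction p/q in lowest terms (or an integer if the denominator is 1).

Answer: 936321/3200000

Derivation:
Computing P^5 by repeated multiplication:
P^1 =
  A: [3/5, 2/5]
  B: [19/20, 1/20]
P^2 =
  A: [37/50, 13/50]
  B: [247/400, 153/400]
P^3 =
  A: [691/1000, 309/1000]
  B: [5871/8000, 2129/8000]
P^4 =
  A: [14163/20000, 5837/20000]
  B: [110903/160000, 49097/160000]
P^5 =
  A: [280859/400000, 119141/400000]
  B: [2263679/3200000, 936321/3200000]

(P^5)[B -> B] = 936321/3200000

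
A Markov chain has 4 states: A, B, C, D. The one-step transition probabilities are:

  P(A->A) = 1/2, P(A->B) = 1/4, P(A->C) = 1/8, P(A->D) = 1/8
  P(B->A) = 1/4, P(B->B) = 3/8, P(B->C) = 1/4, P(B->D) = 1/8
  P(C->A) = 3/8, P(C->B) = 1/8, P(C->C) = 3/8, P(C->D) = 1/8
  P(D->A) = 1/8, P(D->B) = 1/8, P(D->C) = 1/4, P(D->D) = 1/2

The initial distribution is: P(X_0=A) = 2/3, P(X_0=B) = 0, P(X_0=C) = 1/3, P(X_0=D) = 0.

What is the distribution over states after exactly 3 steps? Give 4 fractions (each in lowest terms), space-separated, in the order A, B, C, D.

Answer: 179/512 59/256 59/256 97/512

Derivation:
Propagating the distribution step by step (d_{t+1} = d_t * P):
d_0 = (A=2/3, B=0, C=1/3, D=0)
  d_1[A] = 2/3*1/2 + 0*1/4 + 1/3*3/8 + 0*1/8 = 11/24
  d_1[B] = 2/3*1/4 + 0*3/8 + 1/3*1/8 + 0*1/8 = 5/24
  d_1[C] = 2/3*1/8 + 0*1/4 + 1/3*3/8 + 0*1/4 = 5/24
  d_1[D] = 2/3*1/8 + 0*1/8 + 1/3*1/8 + 0*1/2 = 1/8
d_1 = (A=11/24, B=5/24, C=5/24, D=1/8)
  d_2[A] = 11/24*1/2 + 5/24*1/4 + 5/24*3/8 + 1/8*1/8 = 3/8
  d_2[B] = 11/24*1/4 + 5/24*3/8 + 5/24*1/8 + 1/8*1/8 = 15/64
  d_2[C] = 11/24*1/8 + 5/24*1/4 + 5/24*3/8 + 1/8*1/4 = 7/32
  d_2[D] = 11/24*1/8 + 5/24*1/8 + 5/24*1/8 + 1/8*1/2 = 11/64
d_2 = (A=3/8, B=15/64, C=7/32, D=11/64)
  d_3[A] = 3/8*1/2 + 15/64*1/4 + 7/32*3/8 + 11/64*1/8 = 179/512
  d_3[B] = 3/8*1/4 + 15/64*3/8 + 7/32*1/8 + 11/64*1/8 = 59/256
  d_3[C] = 3/8*1/8 + 15/64*1/4 + 7/32*3/8 + 11/64*1/4 = 59/256
  d_3[D] = 3/8*1/8 + 15/64*1/8 + 7/32*1/8 + 11/64*1/2 = 97/512
d_3 = (A=179/512, B=59/256, C=59/256, D=97/512)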